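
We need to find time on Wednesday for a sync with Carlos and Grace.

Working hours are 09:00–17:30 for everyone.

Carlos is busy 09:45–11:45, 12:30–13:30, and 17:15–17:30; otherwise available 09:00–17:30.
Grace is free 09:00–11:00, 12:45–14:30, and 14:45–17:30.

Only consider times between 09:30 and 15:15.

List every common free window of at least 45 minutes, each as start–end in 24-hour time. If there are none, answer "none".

13:30–14:30

Carlos free within 09:00–17:30: 09:00–09:45, 11:45–12:30, 13:30–17:15.
Carlos ∩ Grace: 09:00–09:45, 13:30–14:30, 14:45–17:15.
Restricted to 09:30–15:15: 09:30–09:45, 13:30–14:30, 14:45–15:15.
Windows ≥ 45 min: 13:30–14:30.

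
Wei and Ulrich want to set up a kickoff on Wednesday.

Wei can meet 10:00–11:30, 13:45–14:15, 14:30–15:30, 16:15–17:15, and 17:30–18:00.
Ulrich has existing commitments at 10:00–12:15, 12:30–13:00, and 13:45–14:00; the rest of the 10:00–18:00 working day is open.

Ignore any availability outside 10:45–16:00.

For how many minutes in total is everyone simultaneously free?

75 minutes

Ulrich free within 10:00–18:00: 12:15–12:30, 13:00–13:45, 14:00–18:00.
Wei ∩ Ulrich: 14:00–14:15, 14:30–15:30, 16:15–17:15, 17:30–18:00.
Restricted to 10:45–16:00: 14:00–14:15, 14:30–15:30.
Total common minutes: 15 + 60 = 75.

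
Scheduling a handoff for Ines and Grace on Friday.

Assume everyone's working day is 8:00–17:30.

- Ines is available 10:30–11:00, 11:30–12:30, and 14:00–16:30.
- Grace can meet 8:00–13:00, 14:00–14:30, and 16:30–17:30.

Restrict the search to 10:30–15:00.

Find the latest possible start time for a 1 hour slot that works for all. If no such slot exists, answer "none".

Ines ∩ Grace: 10:30–11:00, 11:30–12:30, 14:00–14:30.
Restricted to 10:30–15:00: 10:30–11:00, 11:30–12:30, 14:00–14:30.
Windows ≥ 60 min: 11:30–12:30.
Latest start in the last window 11:30–12:30 is 12:30 − 60 min = 11:30.

11:30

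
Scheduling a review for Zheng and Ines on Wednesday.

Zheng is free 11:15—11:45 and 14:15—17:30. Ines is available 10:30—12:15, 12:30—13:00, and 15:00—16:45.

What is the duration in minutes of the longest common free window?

Zheng ∩ Ines: 11:15–11:45, 15:00–16:45.
Common window lengths: 30, 105 min; longest is 105.

105 minutes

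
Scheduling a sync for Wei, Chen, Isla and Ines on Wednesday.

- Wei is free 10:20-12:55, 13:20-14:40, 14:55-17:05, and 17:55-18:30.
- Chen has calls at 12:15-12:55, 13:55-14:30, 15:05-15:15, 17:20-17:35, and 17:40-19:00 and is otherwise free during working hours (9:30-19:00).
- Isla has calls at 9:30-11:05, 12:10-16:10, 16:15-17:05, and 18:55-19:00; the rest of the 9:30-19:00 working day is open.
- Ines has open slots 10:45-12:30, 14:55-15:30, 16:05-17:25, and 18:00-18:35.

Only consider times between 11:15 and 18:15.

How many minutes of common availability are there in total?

Chen free within 09:30–19:00: 09:30–12:15, 12:55–13:55, 14:30–15:05, 15:15–17:20, 17:35–17:40.
Isla free within 09:30–19:00: 11:05–12:10, 16:10–16:15, 17:05–18:55.
Wei ∩ Chen: 10:20–12:15, 13:20–13:55, 14:30–14:40, 14:55–15:05, 15:15–17:05.
Wei ∩ Chen ∩ Isla: 11:05–12:10, 16:10–16:15.
Wei ∩ Chen ∩ Isla ∩ Ines: 11:05–12:10, 16:10–16:15.
Restricted to 11:15–18:15: 11:15–12:10, 16:10–16:15.
Total common minutes: 55 + 5 = 60.

60 minutes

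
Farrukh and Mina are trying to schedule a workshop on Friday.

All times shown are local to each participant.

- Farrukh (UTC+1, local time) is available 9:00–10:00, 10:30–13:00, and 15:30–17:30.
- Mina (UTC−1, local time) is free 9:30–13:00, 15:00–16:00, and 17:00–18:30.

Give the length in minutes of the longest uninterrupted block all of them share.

90 minutes

Farrukh → UTC: 08:00–09:00, 09:30–12:00, 14:30–16:30.
Mina → UTC: 10:30–14:00, 16:00–17:00, 18:00–19:30.
Farrukh ∩ Mina: 10:30–12:00, 16:00–16:30.
Common window lengths: 90, 30 min; longest is 90.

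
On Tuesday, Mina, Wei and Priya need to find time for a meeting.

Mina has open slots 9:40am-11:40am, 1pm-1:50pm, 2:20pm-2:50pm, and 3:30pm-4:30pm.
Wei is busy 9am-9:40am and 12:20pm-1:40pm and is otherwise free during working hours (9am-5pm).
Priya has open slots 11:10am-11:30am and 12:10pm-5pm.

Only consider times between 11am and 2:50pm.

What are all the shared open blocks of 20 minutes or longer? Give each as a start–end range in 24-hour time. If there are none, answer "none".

11:10–11:30, 14:20–14:50

Wei free within 09:00–17:00: 09:40–12:20, 13:40–17:00.
Mina ∩ Wei: 09:40–11:40, 13:40–13:50, 14:20–14:50, 15:30–16:30.
Mina ∩ Wei ∩ Priya: 11:10–11:30, 13:40–13:50, 14:20–14:50, 15:30–16:30.
Restricted to 11:00–14:50: 11:10–11:30, 13:40–13:50, 14:20–14:50.
Windows ≥ 20 min: 11:10–11:30, 14:20–14:50.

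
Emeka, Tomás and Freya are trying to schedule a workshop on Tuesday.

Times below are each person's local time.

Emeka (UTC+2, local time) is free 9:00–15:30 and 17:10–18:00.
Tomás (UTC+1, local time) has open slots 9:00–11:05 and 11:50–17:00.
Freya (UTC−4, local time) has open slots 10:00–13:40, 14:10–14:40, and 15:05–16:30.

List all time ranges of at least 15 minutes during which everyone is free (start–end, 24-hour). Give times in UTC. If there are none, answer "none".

Emeka → UTC: 07:00–13:30, 15:10–16:00.
Tomás → UTC: 08:00–10:05, 10:50–16:00.
Freya → UTC: 14:00–17:40, 18:10–18:40, 19:05–20:30.
Emeka ∩ Tomás: 08:00–10:05, 10:50–13:30, 15:10–16:00.
Emeka ∩ Tomás ∩ Freya: 15:10–16:00.
Windows ≥ 15 min: 15:10–16:00.

15:10–16:00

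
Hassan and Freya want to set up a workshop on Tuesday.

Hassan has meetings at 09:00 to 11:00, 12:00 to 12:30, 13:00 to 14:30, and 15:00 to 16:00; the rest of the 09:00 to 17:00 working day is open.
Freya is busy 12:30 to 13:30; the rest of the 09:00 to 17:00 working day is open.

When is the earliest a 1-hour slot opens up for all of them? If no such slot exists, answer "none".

11:00

Hassan free within 09:00–17:00: 11:00–12:00, 12:30–13:00, 14:30–15:00, 16:00–17:00.
Freya free within 09:00–17:00: 09:00–12:30, 13:30–17:00.
Hassan ∩ Freya: 11:00–12:00, 14:30–15:00, 16:00–17:00.
Windows ≥ 60 min: 11:00–12:00, 16:00–17:00.
Earliest such window starts at 11:00.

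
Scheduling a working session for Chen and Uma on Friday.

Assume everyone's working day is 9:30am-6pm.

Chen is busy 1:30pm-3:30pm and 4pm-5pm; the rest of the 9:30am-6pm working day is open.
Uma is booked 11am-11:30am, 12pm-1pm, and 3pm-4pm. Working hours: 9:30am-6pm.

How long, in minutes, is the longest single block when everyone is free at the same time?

Chen free within 09:30–18:00: 09:30–13:30, 15:30–16:00, 17:00–18:00.
Uma free within 09:30–18:00: 09:30–11:00, 11:30–12:00, 13:00–15:00, 16:00–18:00.
Chen ∩ Uma: 09:30–11:00, 11:30–12:00, 13:00–13:30, 17:00–18:00.
Common window lengths: 90, 30, 30, 60 min; longest is 90.

90 minutes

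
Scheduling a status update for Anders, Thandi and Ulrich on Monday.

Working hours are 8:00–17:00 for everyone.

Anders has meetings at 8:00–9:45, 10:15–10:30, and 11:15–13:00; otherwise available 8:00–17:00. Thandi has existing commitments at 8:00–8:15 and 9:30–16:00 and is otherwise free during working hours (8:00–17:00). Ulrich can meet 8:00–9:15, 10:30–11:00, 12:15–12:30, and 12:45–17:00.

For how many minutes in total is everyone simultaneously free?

60 minutes

Anders free within 08:00–17:00: 09:45–10:15, 10:30–11:15, 13:00–17:00.
Thandi free within 08:00–17:00: 08:15–09:30, 16:00–17:00.
Anders ∩ Thandi: 16:00–17:00.
Anders ∩ Thandi ∩ Ulrich: 16:00–17:00.
Total common minutes: 60.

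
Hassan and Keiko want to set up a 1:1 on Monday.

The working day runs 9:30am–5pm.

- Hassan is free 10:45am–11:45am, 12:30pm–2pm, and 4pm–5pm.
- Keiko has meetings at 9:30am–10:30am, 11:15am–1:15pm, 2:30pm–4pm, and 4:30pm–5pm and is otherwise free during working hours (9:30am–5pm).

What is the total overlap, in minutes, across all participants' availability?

Keiko free within 09:30–17:00: 10:30–11:15, 13:15–14:30, 16:00–16:30.
Hassan ∩ Keiko: 10:45–11:15, 13:15–14:00, 16:00–16:30.
Total common minutes: 30 + 45 + 30 = 105.

105 minutes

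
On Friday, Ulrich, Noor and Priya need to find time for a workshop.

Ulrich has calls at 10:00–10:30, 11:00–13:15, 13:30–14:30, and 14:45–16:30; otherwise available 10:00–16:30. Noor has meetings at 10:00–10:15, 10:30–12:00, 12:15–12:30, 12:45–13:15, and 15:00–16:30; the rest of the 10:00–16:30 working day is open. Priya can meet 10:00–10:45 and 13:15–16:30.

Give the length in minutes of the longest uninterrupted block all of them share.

Ulrich free within 10:00–16:30: 10:30–11:00, 13:15–13:30, 14:30–14:45.
Noor free within 10:00–16:30: 10:15–10:30, 12:00–12:15, 12:30–12:45, 13:15–15:00.
Ulrich ∩ Noor: 13:15–13:30, 14:30–14:45.
Ulrich ∩ Noor ∩ Priya: 13:15–13:30, 14:30–14:45.
Common window lengths: 15, 15 min; longest is 15.

15 minutes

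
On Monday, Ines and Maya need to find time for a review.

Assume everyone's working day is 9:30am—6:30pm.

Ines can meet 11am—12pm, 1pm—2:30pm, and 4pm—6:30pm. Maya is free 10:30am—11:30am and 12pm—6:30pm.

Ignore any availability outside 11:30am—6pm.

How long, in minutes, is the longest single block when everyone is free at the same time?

120 minutes

Ines ∩ Maya: 11:00–11:30, 13:00–14:30, 16:00–18:30.
Restricted to 11:30–18:00: 13:00–14:30, 16:00–18:00.
Common window lengths: 90, 120 min; longest is 120.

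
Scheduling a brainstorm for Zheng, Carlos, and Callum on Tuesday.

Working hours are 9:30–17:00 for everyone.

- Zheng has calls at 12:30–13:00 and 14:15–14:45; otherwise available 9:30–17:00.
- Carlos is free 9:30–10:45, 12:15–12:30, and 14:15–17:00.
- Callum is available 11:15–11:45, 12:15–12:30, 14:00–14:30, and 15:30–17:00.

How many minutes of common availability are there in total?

105 minutes

Zheng free within 09:30–17:00: 09:30–12:30, 13:00–14:15, 14:45–17:00.
Zheng ∩ Carlos: 09:30–10:45, 12:15–12:30, 14:45–17:00.
Zheng ∩ Carlos ∩ Callum: 12:15–12:30, 15:30–17:00.
Total common minutes: 15 + 90 = 105.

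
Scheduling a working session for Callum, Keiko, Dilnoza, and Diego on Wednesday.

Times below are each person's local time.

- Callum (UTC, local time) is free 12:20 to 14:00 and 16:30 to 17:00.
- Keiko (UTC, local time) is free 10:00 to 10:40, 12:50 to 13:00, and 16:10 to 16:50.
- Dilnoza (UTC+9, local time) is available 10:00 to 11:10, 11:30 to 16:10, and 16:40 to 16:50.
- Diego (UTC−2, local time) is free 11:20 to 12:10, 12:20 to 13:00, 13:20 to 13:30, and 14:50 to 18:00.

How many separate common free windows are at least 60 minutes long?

Callum → UTC: 12:20–14:00, 16:30–17:00.
Keiko → UTC: 10:00–10:40, 12:50–13:00, 16:10–16:50.
Dilnoza → UTC: 01:00–02:10, 02:30–07:10, 07:40–07:50.
Diego → UTC: 13:20–14:10, 14:20–15:00, 15:20–15:30, 16:50–20:00.
Callum ∩ Keiko: 12:50–13:00, 16:30–16:50.
Callum ∩ Keiko ∩ Dilnoza: (none).
Callum ∩ Keiko ∩ Dilnoza ∩ Diego: (none).
Windows ≥ 60 min: (none).
That's 0 windows.

0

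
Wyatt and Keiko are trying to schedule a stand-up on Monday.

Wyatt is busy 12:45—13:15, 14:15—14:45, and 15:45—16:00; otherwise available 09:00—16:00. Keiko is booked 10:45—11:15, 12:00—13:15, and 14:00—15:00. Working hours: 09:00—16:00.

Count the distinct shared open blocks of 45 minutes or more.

4

Wyatt free within 09:00–16:00: 09:00–12:45, 13:15–14:15, 14:45–15:45.
Keiko free within 09:00–16:00: 09:00–10:45, 11:15–12:00, 13:15–14:00, 15:00–16:00.
Wyatt ∩ Keiko: 09:00–10:45, 11:15–12:00, 13:15–14:00, 15:00–15:45.
Windows ≥ 45 min: 09:00–10:45, 11:15–12:00, 13:15–14:00, 15:00–15:45.
That's 4 windows.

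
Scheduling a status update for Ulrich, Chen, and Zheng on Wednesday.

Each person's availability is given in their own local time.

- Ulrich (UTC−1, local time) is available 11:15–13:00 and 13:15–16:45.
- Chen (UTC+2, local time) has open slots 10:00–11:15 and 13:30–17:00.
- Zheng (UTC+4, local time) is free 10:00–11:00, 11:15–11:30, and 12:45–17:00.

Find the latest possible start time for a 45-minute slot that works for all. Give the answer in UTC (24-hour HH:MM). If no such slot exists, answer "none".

Ulrich → UTC: 12:15–14:00, 14:15–17:45.
Chen → UTC: 08:00–09:15, 11:30–15:00.
Zheng → UTC: 06:00–07:00, 07:15–07:30, 08:45–13:00.
Ulrich ∩ Chen: 12:15–14:00, 14:15–15:00.
Ulrich ∩ Chen ∩ Zheng: 12:15–13:00.
Windows ≥ 45 min: 12:15–13:00.
Latest start in the last window 12:15–13:00 is 13:00 − 45 min = 12:15.

12:15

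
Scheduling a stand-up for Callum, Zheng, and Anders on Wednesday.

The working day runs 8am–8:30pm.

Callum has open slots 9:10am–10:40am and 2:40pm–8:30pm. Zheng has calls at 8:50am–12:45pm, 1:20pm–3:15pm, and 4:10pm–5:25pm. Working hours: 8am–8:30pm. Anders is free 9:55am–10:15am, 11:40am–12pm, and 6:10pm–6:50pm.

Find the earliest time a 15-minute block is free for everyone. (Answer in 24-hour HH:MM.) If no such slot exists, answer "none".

Zheng free within 08:00–20:30: 08:00–08:50, 12:45–13:20, 15:15–16:10, 17:25–20:30.
Callum ∩ Zheng: 15:15–16:10, 17:25–20:30.
Callum ∩ Zheng ∩ Anders: 18:10–18:50.
Windows ≥ 15 min: 18:10–18:50.
Earliest such window starts at 18:10.

18:10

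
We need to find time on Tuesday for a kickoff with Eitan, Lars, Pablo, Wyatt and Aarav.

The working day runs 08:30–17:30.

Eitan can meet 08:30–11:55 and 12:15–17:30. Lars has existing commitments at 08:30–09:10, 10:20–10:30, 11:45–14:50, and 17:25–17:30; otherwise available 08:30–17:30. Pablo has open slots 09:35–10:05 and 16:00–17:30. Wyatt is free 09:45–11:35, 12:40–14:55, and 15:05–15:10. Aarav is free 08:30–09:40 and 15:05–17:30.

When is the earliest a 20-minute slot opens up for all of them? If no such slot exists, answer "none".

none

Lars free within 08:30–17:30: 09:10–10:20, 10:30–11:45, 14:50–17:25.
Eitan ∩ Lars: 09:10–10:20, 10:30–11:45, 14:50–17:25.
Eitan ∩ Lars ∩ Pablo: 09:35–10:05, 16:00–17:25.
Eitan ∩ Lars ∩ Pablo ∩ Wyatt: 09:45–10:05.
Eitan ∩ Lars ∩ Pablo ∩ Wyatt ∩ Aarav: (none).
Windows ≥ 20 min: (none).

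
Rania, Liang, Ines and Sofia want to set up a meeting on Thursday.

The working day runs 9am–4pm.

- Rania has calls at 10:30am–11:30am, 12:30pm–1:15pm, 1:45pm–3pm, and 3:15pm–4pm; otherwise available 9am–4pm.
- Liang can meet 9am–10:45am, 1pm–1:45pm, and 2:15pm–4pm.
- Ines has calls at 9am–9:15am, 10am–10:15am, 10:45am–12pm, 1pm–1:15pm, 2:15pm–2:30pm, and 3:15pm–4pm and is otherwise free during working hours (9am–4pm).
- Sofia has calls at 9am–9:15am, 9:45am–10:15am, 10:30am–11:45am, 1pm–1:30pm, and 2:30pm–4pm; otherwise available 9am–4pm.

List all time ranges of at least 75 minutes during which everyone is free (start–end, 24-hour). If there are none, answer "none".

Rania free within 09:00–16:00: 09:00–10:30, 11:30–12:30, 13:15–13:45, 15:00–15:15.
Ines free within 09:00–16:00: 09:15–10:00, 10:15–10:45, 12:00–13:00, 13:15–14:15, 14:30–15:15.
Sofia free within 09:00–16:00: 09:15–09:45, 10:15–10:30, 11:45–13:00, 13:30–14:30.
Rania ∩ Liang: 09:00–10:30, 13:15–13:45, 15:00–15:15.
Rania ∩ Liang ∩ Ines: 09:15–10:00, 10:15–10:30, 13:15–13:45, 15:00–15:15.
Rania ∩ Liang ∩ Ines ∩ Sofia: 09:15–09:45, 10:15–10:30, 13:30–13:45.
Windows ≥ 75 min: (none).

none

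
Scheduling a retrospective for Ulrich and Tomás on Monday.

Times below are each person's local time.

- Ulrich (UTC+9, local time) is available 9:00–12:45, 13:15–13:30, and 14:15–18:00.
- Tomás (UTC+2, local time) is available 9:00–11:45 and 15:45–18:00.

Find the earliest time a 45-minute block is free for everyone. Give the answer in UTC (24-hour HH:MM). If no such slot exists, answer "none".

07:00

Ulrich → UTC: 00:00–03:45, 04:15–04:30, 05:15–09:00.
Tomás → UTC: 07:00–09:45, 13:45–16:00.
Ulrich ∩ Tomás: 07:00–09:00.
Windows ≥ 45 min: 07:00–09:00.
Earliest such window starts at 07:00.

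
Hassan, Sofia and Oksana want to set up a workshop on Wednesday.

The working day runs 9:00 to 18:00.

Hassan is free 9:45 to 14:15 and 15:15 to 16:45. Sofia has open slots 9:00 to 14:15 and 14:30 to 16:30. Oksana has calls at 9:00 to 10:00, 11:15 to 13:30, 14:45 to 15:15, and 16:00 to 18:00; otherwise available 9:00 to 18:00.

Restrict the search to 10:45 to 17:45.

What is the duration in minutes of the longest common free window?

45 minutes

Oksana free within 09:00–18:00: 10:00–11:15, 13:30–14:45, 15:15–16:00.
Hassan ∩ Sofia: 09:45–14:15, 15:15–16:30.
Hassan ∩ Sofia ∩ Oksana: 10:00–11:15, 13:30–14:15, 15:15–16:00.
Restricted to 10:45–17:45: 10:45–11:15, 13:30–14:15, 15:15–16:00.
Common window lengths: 30, 45, 45 min; longest is 45.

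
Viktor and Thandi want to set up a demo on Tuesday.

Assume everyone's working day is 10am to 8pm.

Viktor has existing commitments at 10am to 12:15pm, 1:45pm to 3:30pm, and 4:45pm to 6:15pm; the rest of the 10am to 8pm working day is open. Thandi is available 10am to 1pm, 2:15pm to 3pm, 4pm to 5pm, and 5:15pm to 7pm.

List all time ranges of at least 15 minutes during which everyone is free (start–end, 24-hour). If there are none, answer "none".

Viktor free within 10:00–20:00: 12:15–13:45, 15:30–16:45, 18:15–20:00.
Viktor ∩ Thandi: 12:15–13:00, 16:00–16:45, 18:15–19:00.
Windows ≥ 15 min: 12:15–13:00, 16:00–16:45, 18:15–19:00.

12:15–13:00, 16:00–16:45, 18:15–19:00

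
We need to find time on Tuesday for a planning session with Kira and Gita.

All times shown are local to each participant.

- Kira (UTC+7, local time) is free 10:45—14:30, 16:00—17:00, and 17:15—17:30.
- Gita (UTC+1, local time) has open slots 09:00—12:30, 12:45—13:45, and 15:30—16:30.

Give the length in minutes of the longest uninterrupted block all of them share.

60 minutes

Kira → UTC: 03:45–07:30, 09:00–10:00, 10:15–10:30.
Gita → UTC: 08:00–11:30, 11:45–12:45, 14:30–15:30.
Kira ∩ Gita: 09:00–10:00, 10:15–10:30.
Common window lengths: 60, 15 min; longest is 60.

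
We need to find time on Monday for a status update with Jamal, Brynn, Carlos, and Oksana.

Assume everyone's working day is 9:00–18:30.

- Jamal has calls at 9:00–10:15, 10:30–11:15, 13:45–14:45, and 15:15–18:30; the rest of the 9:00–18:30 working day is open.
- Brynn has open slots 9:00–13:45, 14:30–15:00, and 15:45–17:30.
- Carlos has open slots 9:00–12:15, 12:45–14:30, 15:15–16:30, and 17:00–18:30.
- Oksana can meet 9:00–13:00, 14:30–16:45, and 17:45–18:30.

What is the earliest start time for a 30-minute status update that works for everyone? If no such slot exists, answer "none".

11:15

Jamal free within 09:00–18:30: 10:15–10:30, 11:15–13:45, 14:45–15:15.
Jamal ∩ Brynn: 10:15–10:30, 11:15–13:45, 14:45–15:00.
Jamal ∩ Brynn ∩ Carlos: 10:15–10:30, 11:15–12:15, 12:45–13:45.
Jamal ∩ Brynn ∩ Carlos ∩ Oksana: 10:15–10:30, 11:15–12:15, 12:45–13:00.
Windows ≥ 30 min: 11:15–12:15.
Earliest such window starts at 11:15.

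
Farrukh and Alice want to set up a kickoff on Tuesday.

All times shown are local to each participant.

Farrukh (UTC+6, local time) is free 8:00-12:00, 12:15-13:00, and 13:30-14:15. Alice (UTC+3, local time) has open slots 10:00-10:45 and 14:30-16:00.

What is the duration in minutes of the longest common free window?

Farrukh → UTC: 02:00–06:00, 06:15–07:00, 07:30–08:15.
Alice → UTC: 07:00–07:45, 11:30–13:00.
Farrukh ∩ Alice: 07:30–07:45.
Single common window of 15 minutes.

15 minutes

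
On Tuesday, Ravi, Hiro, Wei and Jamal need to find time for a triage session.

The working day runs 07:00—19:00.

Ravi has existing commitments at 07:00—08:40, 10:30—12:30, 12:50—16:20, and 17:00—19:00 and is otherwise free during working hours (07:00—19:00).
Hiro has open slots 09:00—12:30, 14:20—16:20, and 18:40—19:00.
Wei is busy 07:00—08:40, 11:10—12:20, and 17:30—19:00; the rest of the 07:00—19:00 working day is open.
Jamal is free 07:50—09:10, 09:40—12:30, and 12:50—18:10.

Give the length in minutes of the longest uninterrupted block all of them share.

50 minutes

Ravi free within 07:00–19:00: 08:40–10:30, 12:30–12:50, 16:20–17:00.
Wei free within 07:00–19:00: 08:40–11:10, 12:20–17:30.
Ravi ∩ Hiro: 09:00–10:30.
Ravi ∩ Hiro ∩ Wei: 09:00–10:30.
Ravi ∩ Hiro ∩ Wei ∩ Jamal: 09:00–09:10, 09:40–10:30.
Common window lengths: 10, 50 min; longest is 50.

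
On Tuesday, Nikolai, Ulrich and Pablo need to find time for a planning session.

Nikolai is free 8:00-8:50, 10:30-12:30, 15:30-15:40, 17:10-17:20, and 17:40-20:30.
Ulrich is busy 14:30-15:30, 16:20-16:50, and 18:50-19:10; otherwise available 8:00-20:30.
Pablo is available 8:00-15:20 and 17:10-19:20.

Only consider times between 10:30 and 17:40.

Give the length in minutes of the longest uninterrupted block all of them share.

120 minutes

Ulrich free within 08:00–20:30: 08:00–14:30, 15:30–16:20, 16:50–18:50, 19:10–20:30.
Nikolai ∩ Ulrich: 08:00–08:50, 10:30–12:30, 15:30–15:40, 17:10–17:20, 17:40–18:50, 19:10–20:30.
Nikolai ∩ Ulrich ∩ Pablo: 08:00–08:50, 10:30–12:30, 17:10–17:20, 17:40–18:50, 19:10–19:20.
Restricted to 10:30–17:40: 10:30–12:30, 17:10–17:20.
Common window lengths: 120, 10 min; longest is 120.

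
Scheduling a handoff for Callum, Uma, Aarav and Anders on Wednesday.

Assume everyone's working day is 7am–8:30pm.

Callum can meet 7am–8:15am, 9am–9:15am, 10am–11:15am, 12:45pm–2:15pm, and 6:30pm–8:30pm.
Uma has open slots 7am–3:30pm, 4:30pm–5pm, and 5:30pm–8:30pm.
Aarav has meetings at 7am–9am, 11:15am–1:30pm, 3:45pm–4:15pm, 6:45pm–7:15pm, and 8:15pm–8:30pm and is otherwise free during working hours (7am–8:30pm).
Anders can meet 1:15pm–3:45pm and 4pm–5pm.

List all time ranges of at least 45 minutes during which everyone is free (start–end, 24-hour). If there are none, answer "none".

Aarav free within 07:00–20:30: 09:00–11:15, 13:30–15:45, 16:15–18:45, 19:15–20:15.
Callum ∩ Uma: 07:00–08:15, 09:00–09:15, 10:00–11:15, 12:45–14:15, 18:30–20:30.
Callum ∩ Uma ∩ Aarav: 09:00–09:15, 10:00–11:15, 13:30–14:15, 18:30–18:45, 19:15–20:15.
Callum ∩ Uma ∩ Aarav ∩ Anders: 13:30–14:15.
Windows ≥ 45 min: 13:30–14:15.

13:30–14:15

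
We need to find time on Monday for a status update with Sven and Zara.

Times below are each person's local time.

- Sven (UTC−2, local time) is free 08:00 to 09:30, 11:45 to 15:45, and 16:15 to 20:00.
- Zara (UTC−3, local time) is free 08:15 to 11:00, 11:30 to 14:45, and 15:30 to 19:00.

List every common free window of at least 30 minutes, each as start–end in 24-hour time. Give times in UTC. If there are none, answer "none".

Sven → UTC: 10:00–11:30, 13:45–17:45, 18:15–22:00.
Zara → UTC: 11:15–14:00, 14:30–17:45, 18:30–22:00.
Sven ∩ Zara: 11:15–11:30, 13:45–14:00, 14:30–17:45, 18:30–22:00.
Windows ≥ 30 min: 14:30–17:45, 18:30–22:00.

14:30–17:45, 18:30–22:00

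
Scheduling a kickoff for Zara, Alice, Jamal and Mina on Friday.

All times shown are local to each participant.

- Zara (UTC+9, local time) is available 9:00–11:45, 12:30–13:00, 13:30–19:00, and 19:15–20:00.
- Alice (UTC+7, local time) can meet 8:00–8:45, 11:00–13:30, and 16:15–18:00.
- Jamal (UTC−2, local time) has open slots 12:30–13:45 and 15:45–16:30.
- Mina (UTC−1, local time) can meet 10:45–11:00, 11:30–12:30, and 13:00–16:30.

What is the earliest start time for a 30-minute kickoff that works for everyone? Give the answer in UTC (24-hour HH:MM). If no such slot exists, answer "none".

Zara → UTC: 00:00–02:45, 03:30–04:00, 04:30–10:00, 10:15–11:00.
Alice → UTC: 01:00–01:45, 04:00–06:30, 09:15–11:00.
Jamal → UTC: 14:30–15:45, 17:45–18:30.
Mina → UTC: 11:45–12:00, 12:30–13:30, 14:00–17:30.
Zara ∩ Alice: 01:00–01:45, 04:30–06:30, 09:15–10:00, 10:15–11:00.
Zara ∩ Alice ∩ Jamal: (none).
Zara ∩ Alice ∩ Jamal ∩ Mina: (none).
Windows ≥ 30 min: (none).

none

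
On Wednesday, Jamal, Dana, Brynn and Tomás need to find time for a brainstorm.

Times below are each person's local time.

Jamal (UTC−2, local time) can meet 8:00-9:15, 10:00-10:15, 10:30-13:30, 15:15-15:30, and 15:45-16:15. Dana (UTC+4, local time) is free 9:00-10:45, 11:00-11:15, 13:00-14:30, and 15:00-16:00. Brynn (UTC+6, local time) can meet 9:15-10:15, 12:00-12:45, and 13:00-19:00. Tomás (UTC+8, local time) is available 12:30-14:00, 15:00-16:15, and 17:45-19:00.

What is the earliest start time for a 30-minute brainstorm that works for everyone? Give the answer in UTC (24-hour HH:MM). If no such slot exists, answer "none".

Jamal → UTC: 10:00–11:15, 12:00–12:15, 12:30–15:30, 17:15–17:30, 17:45–18:15.
Dana → UTC: 05:00–06:45, 07:00–07:15, 09:00–10:30, 11:00–12:00.
Brynn → UTC: 03:15–04:15, 06:00–06:45, 07:00–13:00.
Tomás → UTC: 04:30–06:00, 07:00–08:15, 09:45–11:00.
Jamal ∩ Dana: 10:00–10:30, 11:00–11:15.
Jamal ∩ Dana ∩ Brynn: 10:00–10:30, 11:00–11:15.
Jamal ∩ Dana ∩ Brynn ∩ Tomás: 10:00–10:30.
Windows ≥ 30 min: 10:00–10:30.
Earliest such window starts at 10:00.

10:00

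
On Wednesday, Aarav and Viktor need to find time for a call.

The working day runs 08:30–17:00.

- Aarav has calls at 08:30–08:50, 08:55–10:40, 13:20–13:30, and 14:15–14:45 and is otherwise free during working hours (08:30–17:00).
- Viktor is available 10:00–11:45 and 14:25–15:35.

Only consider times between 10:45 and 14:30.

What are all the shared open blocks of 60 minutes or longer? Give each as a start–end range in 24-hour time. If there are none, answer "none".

10:45–11:45

Aarav free within 08:30–17:00: 08:50–08:55, 10:40–13:20, 13:30–14:15, 14:45–17:00.
Aarav ∩ Viktor: 10:40–11:45, 14:45–15:35.
Restricted to 10:45–14:30: 10:45–11:45.
Windows ≥ 60 min: 10:45–11:45.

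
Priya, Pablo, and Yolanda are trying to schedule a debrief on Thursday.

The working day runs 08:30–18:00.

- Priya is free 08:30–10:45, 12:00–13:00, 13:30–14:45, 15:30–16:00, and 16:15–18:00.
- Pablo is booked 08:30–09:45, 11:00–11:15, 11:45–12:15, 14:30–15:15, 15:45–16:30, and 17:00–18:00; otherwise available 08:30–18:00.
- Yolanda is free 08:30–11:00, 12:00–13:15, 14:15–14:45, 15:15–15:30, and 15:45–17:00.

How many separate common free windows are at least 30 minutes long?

Pablo free within 08:30–18:00: 09:45–11:00, 11:15–11:45, 12:15–14:30, 15:15–15:45, 16:30–17:00.
Priya ∩ Pablo: 09:45–10:45, 12:15–13:00, 13:30–14:30, 15:30–15:45, 16:30–17:00.
Priya ∩ Pablo ∩ Yolanda: 09:45–10:45, 12:15–13:00, 14:15–14:30, 16:30–17:00.
Windows ≥ 30 min: 09:45–10:45, 12:15–13:00, 16:30–17:00.
That's 3 windows.

3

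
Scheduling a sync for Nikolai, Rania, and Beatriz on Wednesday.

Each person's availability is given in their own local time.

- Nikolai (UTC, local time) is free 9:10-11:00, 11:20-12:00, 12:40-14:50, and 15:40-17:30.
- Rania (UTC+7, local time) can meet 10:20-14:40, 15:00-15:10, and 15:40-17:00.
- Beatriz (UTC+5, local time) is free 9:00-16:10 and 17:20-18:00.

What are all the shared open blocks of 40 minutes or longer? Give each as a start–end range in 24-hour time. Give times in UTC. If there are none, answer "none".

Nikolai → UTC: 09:10–11:00, 11:20–12:00, 12:40–14:50, 15:40–17:30.
Rania → UTC: 03:20–07:40, 08:00–08:10, 08:40–10:00.
Beatriz → UTC: 04:00–11:10, 12:20–13:00.
Nikolai ∩ Rania: 09:10–10:00.
Nikolai ∩ Rania ∩ Beatriz: 09:10–10:00.
Windows ≥ 40 min: 09:10–10:00.

09:10–10:00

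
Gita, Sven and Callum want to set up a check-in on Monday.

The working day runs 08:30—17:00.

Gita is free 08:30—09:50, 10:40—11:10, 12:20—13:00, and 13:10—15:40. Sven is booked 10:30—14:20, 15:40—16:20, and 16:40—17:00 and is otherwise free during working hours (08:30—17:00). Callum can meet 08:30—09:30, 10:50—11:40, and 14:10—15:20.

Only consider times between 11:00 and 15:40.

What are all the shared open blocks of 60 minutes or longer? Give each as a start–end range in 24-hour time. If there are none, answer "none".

14:20–15:20

Sven free within 08:30–17:00: 08:30–10:30, 14:20–15:40, 16:20–16:40.
Gita ∩ Sven: 08:30–09:50, 14:20–15:40.
Gita ∩ Sven ∩ Callum: 08:30–09:30, 14:20–15:20.
Restricted to 11:00–15:40: 14:20–15:20.
Windows ≥ 60 min: 14:20–15:20.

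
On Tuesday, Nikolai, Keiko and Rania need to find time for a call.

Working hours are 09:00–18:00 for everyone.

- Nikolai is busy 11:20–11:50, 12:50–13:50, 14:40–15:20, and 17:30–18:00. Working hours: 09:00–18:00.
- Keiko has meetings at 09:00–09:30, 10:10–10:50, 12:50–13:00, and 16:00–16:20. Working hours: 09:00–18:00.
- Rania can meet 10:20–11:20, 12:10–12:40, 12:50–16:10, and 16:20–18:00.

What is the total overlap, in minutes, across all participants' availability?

Nikolai free within 09:00–18:00: 09:00–11:20, 11:50–12:50, 13:50–14:40, 15:20–17:30.
Keiko free within 09:00–18:00: 09:30–10:10, 10:50–12:50, 13:00–16:00, 16:20–18:00.
Nikolai ∩ Keiko: 09:30–10:10, 10:50–11:20, 11:50–12:50, 13:50–14:40, 15:20–16:00, 16:20–17:30.
Nikolai ∩ Keiko ∩ Rania: 10:50–11:20, 12:10–12:40, 13:50–14:40, 15:20–16:00, 16:20–17:30.
Total common minutes: 30 + 30 + 50 + 40 + 70 = 220.

220 minutes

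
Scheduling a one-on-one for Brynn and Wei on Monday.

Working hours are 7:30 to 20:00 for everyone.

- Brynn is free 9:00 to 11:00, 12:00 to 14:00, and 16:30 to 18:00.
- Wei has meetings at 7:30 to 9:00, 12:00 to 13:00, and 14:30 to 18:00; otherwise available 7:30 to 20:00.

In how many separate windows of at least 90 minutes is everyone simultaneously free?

Wei free within 07:30–20:00: 09:00–12:00, 13:00–14:30, 18:00–20:00.
Brynn ∩ Wei: 09:00–11:00, 13:00–14:00.
Windows ≥ 90 min: 09:00–11:00.
That's 1 window.

1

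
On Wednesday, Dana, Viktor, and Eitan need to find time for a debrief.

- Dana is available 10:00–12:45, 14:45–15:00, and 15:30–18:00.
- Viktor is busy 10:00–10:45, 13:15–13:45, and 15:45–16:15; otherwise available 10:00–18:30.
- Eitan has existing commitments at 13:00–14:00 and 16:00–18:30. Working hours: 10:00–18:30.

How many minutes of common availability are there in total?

Viktor free within 10:00–18:30: 10:45–13:15, 13:45–15:45, 16:15–18:30.
Eitan free within 10:00–18:30: 10:00–13:00, 14:00–16:00.
Dana ∩ Viktor: 10:45–12:45, 14:45–15:00, 15:30–15:45, 16:15–18:00.
Dana ∩ Viktor ∩ Eitan: 10:45–12:45, 14:45–15:00, 15:30–15:45.
Total common minutes: 120 + 15 + 15 = 150.

150 minutes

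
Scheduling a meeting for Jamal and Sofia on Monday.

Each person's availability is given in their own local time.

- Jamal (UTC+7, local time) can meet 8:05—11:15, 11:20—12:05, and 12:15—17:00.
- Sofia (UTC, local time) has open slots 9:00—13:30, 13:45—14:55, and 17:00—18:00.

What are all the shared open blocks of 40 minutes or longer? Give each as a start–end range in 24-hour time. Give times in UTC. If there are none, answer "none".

Jamal → UTC: 01:05–04:15, 04:20–05:05, 05:15–10:00.
Sofia → UTC: 09:00–13:30, 13:45–14:55, 17:00–18:00.
Jamal ∩ Sofia: 09:00–10:00.
Windows ≥ 40 min: 09:00–10:00.

09:00–10:00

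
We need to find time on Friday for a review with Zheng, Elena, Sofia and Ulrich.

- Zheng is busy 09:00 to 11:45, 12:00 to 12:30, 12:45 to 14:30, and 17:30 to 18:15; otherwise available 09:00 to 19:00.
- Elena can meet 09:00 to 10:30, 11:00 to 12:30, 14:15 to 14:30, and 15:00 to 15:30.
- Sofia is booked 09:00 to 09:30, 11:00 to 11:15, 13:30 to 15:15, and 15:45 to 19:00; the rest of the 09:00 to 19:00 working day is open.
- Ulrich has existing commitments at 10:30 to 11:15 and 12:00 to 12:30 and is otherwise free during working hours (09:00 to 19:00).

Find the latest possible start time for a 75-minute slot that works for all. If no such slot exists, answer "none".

Zheng free within 09:00–19:00: 11:45–12:00, 12:30–12:45, 14:30–17:30, 18:15–19:00.
Sofia free within 09:00–19:00: 09:30–11:00, 11:15–13:30, 15:15–15:45.
Ulrich free within 09:00–19:00: 09:00–10:30, 11:15–12:00, 12:30–19:00.
Zheng ∩ Elena: 11:45–12:00, 15:00–15:30.
Zheng ∩ Elena ∩ Sofia: 11:45–12:00, 15:15–15:30.
Zheng ∩ Elena ∩ Sofia ∩ Ulrich: 11:45–12:00, 15:15–15:30.
Windows ≥ 75 min: (none).

none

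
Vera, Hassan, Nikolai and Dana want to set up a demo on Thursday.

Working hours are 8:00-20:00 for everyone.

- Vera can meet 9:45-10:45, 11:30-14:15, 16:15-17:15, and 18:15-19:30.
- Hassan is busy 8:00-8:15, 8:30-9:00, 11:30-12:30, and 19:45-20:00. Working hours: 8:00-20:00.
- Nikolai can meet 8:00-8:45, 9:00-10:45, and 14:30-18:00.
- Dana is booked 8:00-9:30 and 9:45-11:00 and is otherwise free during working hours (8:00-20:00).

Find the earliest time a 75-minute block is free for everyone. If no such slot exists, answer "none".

Hassan free within 08:00–20:00: 08:15–08:30, 09:00–11:30, 12:30–19:45.
Dana free within 08:00–20:00: 09:30–09:45, 11:00–20:00.
Vera ∩ Hassan: 09:45–10:45, 12:30–14:15, 16:15–17:15, 18:15–19:30.
Vera ∩ Hassan ∩ Nikolai: 09:45–10:45, 16:15–17:15.
Vera ∩ Hassan ∩ Nikolai ∩ Dana: 16:15–17:15.
Windows ≥ 75 min: (none).

none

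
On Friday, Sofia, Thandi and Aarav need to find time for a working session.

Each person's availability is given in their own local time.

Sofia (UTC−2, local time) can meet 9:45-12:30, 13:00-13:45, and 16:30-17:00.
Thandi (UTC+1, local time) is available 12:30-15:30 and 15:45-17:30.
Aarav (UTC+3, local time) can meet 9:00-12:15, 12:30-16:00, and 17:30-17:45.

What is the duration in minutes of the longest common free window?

75 minutes

Sofia → UTC: 11:45–14:30, 15:00–15:45, 18:30–19:00.
Thandi → UTC: 11:30–14:30, 14:45–16:30.
Aarav → UTC: 06:00–09:15, 09:30–13:00, 14:30–14:45.
Sofia ∩ Thandi: 11:45–14:30, 15:00–15:45.
Sofia ∩ Thandi ∩ Aarav: 11:45–13:00.
Single common window of 75 minutes.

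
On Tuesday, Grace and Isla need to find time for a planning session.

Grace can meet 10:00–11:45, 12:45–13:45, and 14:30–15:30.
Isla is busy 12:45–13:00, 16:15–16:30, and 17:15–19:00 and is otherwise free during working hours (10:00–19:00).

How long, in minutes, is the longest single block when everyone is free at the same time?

105 minutes

Isla free within 10:00–19:00: 10:00–12:45, 13:00–16:15, 16:30–17:15.
Grace ∩ Isla: 10:00–11:45, 13:00–13:45, 14:30–15:30.
Common window lengths: 105, 45, 60 min; longest is 105.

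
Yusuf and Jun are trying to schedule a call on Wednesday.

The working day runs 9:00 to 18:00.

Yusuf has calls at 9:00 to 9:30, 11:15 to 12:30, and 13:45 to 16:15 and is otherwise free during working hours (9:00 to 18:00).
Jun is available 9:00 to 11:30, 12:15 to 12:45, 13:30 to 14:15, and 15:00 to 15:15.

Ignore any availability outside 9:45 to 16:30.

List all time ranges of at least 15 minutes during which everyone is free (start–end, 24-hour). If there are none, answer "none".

Yusuf free within 09:00–18:00: 09:30–11:15, 12:30–13:45, 16:15–18:00.
Yusuf ∩ Jun: 09:30–11:15, 12:30–12:45, 13:30–13:45.
Restricted to 09:45–16:30: 09:45–11:15, 12:30–12:45, 13:30–13:45.
Windows ≥ 15 min: 09:45–11:15, 12:30–12:45, 13:30–13:45.

09:45–11:15, 12:30–12:45, 13:30–13:45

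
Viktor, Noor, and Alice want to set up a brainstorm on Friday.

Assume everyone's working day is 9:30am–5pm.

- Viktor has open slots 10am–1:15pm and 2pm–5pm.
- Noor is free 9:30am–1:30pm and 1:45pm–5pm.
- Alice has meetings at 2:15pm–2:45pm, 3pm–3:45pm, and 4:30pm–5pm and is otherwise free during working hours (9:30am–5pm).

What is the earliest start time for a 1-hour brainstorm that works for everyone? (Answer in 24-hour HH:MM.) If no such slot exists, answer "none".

Alice free within 09:30–17:00: 09:30–14:15, 14:45–15:00, 15:45–16:30.
Viktor ∩ Noor: 10:00–13:15, 14:00–17:00.
Viktor ∩ Noor ∩ Alice: 10:00–13:15, 14:00–14:15, 14:45–15:00, 15:45–16:30.
Windows ≥ 60 min: 10:00–13:15.
Earliest such window starts at 10:00.

10:00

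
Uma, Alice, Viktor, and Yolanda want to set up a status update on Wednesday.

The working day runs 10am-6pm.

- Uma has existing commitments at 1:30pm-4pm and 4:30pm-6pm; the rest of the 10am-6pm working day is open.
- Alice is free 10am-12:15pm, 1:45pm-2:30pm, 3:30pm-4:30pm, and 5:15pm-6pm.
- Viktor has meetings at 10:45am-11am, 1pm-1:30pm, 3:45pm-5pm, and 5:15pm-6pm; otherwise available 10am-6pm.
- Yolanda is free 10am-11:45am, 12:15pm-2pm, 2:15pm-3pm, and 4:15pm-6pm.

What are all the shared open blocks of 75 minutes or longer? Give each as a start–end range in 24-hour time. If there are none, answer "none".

Uma free within 10:00–18:00: 10:00–13:30, 16:00–16:30.
Viktor free within 10:00–18:00: 10:00–10:45, 11:00–13:00, 13:30–15:45, 17:00–17:15.
Uma ∩ Alice: 10:00–12:15, 16:00–16:30.
Uma ∩ Alice ∩ Viktor: 10:00–10:45, 11:00–12:15.
Uma ∩ Alice ∩ Viktor ∩ Yolanda: 10:00–10:45, 11:00–11:45.
Windows ≥ 75 min: (none).

none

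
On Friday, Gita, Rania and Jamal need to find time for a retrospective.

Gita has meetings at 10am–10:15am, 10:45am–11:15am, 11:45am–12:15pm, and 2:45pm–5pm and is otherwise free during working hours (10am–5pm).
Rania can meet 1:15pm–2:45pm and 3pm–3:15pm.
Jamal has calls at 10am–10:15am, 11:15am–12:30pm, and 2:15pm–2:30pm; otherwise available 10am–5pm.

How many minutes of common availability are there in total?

75 minutes

Gita free within 10:00–17:00: 10:15–10:45, 11:15–11:45, 12:15–14:45.
Jamal free within 10:00–17:00: 10:15–11:15, 12:30–14:15, 14:30–17:00.
Gita ∩ Rania: 13:15–14:45.
Gita ∩ Rania ∩ Jamal: 13:15–14:15, 14:30–14:45.
Total common minutes: 60 + 15 = 75.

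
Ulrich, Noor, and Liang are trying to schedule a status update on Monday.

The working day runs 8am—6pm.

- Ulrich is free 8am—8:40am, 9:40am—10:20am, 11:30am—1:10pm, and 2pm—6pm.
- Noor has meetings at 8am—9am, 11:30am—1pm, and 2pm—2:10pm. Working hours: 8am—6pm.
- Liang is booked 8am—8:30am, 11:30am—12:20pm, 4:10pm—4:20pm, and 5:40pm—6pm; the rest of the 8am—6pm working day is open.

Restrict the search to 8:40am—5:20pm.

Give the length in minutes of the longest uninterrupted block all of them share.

120 minutes

Noor free within 08:00–18:00: 09:00–11:30, 13:00–14:00, 14:10–18:00.
Liang free within 08:00–18:00: 08:30–11:30, 12:20–16:10, 16:20–17:40.
Ulrich ∩ Noor: 09:40–10:20, 13:00–13:10, 14:10–18:00.
Ulrich ∩ Noor ∩ Liang: 09:40–10:20, 13:00–13:10, 14:10–16:10, 16:20–17:40.
Restricted to 08:40–17:20: 09:40–10:20, 13:00–13:10, 14:10–16:10, 16:20–17:20.
Common window lengths: 40, 10, 120, 60 min; longest is 120.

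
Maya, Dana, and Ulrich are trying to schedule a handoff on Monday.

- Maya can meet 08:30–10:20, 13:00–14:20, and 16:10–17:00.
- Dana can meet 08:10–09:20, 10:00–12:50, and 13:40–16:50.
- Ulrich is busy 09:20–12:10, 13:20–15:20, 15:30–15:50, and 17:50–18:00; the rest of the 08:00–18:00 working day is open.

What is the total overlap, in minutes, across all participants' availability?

Ulrich free within 08:00–18:00: 08:00–09:20, 12:10–13:20, 15:20–15:30, 15:50–17:50.
Maya ∩ Dana: 08:30–09:20, 10:00–10:20, 13:40–14:20, 16:10–16:50.
Maya ∩ Dana ∩ Ulrich: 08:30–09:20, 16:10–16:50.
Total common minutes: 50 + 40 = 90.

90 minutes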